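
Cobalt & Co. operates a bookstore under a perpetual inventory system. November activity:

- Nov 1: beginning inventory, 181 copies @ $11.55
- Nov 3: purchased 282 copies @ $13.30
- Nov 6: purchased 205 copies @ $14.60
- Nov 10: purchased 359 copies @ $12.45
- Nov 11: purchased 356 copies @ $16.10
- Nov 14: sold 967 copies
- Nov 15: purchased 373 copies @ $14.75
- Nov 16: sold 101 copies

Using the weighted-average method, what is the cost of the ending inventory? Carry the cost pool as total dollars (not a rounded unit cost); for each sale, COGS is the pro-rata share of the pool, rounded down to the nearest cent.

After Nov 1: 181 on hand, pool $2,090.55 (≈ $11.5500 each)
After Nov 3: 463 on hand, pool $5,841.15 (≈ $12.6159 each)
After Nov 6: 668 on hand, pool $8,834.15 (≈ $13.2248 each)
After Nov 10: 1027 on hand, pool $13,303.70 (≈ $12.9539 each)
After Nov 11: 1383 on hand, pool $19,035.30 (≈ $13.7638 each)
Nov 14, sell 967: 967/1383 × $19,035.30 → $13,309.56
After Nov 15: 789 on hand, pool $11,227.49 (≈ $14.2300 each)
Nov 16, sell 101: 101/789 × $11,227.49 → $1,437.23
Total COGS = $13,309.56 + $1,437.23 = $14,746.79
Ending inventory (cost pool remaining) = $9,790.26

Ending inventory = $9,790.26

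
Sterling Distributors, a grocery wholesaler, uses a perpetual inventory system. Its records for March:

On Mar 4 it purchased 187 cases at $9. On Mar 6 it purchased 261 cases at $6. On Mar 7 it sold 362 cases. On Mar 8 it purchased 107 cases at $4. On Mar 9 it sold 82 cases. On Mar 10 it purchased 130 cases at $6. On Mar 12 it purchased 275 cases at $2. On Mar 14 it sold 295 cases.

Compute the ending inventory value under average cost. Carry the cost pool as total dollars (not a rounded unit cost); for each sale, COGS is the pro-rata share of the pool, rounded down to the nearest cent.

After Mar 4: 187 on hand, pool $1,683.00 (≈ $9.0000 each)
After Mar 6: 448 on hand, pool $3,249.00 (≈ $7.2522 each)
Mar 7, sell 362: 362/448 × $3,249.00 → $2,625.30
After Mar 8: 193 on hand, pool $1,051.70 (≈ $5.4492 each)
Mar 9, sell 82: 82/193 × $1,051.70 → $446.83
After Mar 10: 241 on hand, pool $1,384.87 (≈ $5.7463 each)
After Mar 12: 516 on hand, pool $1,934.87 (≈ $3.7497 each)
Mar 14, sell 295: 295/516 × $1,934.87 → $1,106.17
Total COGS = $2,625.30 + $446.83 + $1,106.17 = $4,178.30
Ending inventory (cost pool remaining) = $828.70

Ending inventory = $828.70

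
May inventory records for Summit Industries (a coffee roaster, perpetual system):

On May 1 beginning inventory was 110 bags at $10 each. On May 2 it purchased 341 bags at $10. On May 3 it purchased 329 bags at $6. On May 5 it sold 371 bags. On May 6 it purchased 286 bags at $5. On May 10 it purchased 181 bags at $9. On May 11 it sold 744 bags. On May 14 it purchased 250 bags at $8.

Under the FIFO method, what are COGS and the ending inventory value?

COGS = $8,355; ending inventory = $3,188

May 5, 371 sold [FIFO — oldest first]: 110 @ $10 + 261 @ $10 = $3,710
May 11, 744 sold [FIFO — oldest first]: 80 @ $10 + 329 @ $6 + 286 @ $5 + 49 @ $9 = $4,645
Total COGS = $3,710 + $4,645 = $8,355
Ending inventory: 132 @ $9 + 250 @ $8 = $3,188
Check: goods available $11,543 = COGS $8,355 + ending $3,188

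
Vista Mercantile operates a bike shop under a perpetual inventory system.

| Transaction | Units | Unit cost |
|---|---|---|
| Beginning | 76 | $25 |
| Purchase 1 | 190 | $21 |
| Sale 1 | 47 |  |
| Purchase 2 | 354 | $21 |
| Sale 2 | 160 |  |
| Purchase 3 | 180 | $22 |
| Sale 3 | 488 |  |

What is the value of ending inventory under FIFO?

Sale 1 (47) [FIFO — oldest first]: 47 @ $25 = $1,175
Sale 2 (160) [FIFO — oldest first]: 29 @ $25 + 131 @ $21 = $3,476
Sale 3 (488) [FIFO — oldest first]: 59 @ $21 + 354 @ $21 + 75 @ $22 = $10,323
Total COGS = $1,175 + $3,476 + $10,323 = $14,974
Ending inventory: 105 @ $22 = $2,310

Ending inventory = $2,310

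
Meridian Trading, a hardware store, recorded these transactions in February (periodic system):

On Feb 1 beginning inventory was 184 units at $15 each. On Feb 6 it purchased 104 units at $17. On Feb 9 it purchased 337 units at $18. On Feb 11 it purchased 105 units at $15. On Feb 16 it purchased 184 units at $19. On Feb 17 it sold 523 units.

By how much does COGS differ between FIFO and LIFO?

$525

FIFO COGS: 184 @ $15 + 104 @ $17 + 235 @ $18 = $8,758
LIFO COGS: 184 @ $19 + 105 @ $15 + 234 @ $18 = $9,283
Difference = |$8,758 − $9,283| = $525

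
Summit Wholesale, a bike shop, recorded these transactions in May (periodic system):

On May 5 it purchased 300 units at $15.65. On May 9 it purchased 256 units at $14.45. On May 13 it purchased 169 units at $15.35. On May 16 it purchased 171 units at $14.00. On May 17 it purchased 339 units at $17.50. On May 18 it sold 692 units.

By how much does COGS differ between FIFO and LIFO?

FIFO COGS: 300 @ $15.65 + 256 @ $14.45 + 136 @ $15.35 = $10,481.80
LIFO COGS: 339 @ $17.50 + 171 @ $14.00 + 169 @ $15.35 + 13 @ $14.45 = $11,108.50
Difference = |$10,481.80 − $11,108.50| = $626.70

$626.70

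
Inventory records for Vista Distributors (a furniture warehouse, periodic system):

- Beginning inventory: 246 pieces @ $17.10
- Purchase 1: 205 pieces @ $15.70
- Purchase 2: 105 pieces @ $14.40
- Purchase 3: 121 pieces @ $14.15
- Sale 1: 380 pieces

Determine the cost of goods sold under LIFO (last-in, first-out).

COGS = $5,641.95

Sale 1 (380) [LIFO — newest first]: 121 @ $14.15 + 105 @ $14.40 + 154 @ $15.70 = $5,641.95
Ending inventory: 246 @ $17.10 + 51 @ $15.70 = $5,007.30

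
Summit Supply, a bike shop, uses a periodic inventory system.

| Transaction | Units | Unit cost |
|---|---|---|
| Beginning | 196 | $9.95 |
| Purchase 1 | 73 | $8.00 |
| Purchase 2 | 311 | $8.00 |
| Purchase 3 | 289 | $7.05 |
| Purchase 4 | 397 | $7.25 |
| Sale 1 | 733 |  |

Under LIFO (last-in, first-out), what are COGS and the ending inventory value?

Sale 1 (733) [LIFO — newest first]: 397 @ $7.25 + 289 @ $7.05 + 47 @ $8.00 = $5,291.70
Ending inventory: 196 @ $9.95 + 73 @ $8.00 + 264 @ $8.00 = $4,646.20

COGS = $5,291.70; ending inventory = $4,646.20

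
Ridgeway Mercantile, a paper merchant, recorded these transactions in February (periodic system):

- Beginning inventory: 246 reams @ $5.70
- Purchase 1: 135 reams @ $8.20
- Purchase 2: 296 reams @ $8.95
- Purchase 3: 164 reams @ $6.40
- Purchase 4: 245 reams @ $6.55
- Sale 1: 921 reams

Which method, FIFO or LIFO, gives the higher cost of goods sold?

FIFO COGS: 246 @ $5.70 + 135 @ $8.20 + 296 @ $8.95 + 164 @ $6.40 + 80 @ $6.55 = $6,732.00
LIFO COGS: 245 @ $6.55 + 164 @ $6.40 + 296 @ $8.95 + 135 @ $8.20 + 81 @ $5.70 = $6,872.25

LIFO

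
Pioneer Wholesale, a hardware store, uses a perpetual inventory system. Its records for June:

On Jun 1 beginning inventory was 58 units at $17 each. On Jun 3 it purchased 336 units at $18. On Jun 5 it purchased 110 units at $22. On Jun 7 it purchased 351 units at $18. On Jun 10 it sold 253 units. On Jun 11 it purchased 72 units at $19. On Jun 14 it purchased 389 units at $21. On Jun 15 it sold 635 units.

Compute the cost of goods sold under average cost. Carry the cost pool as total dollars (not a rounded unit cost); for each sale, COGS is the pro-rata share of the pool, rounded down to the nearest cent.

After Jun 1: 58 on hand, pool $986.00 (≈ $17.0000 each)
After Jun 3: 394 on hand, pool $7,034.00 (≈ $17.8528 each)
After Jun 5: 504 on hand, pool $9,454.00 (≈ $18.7579 each)
After Jun 7: 855 on hand, pool $15,772.00 (≈ $18.4468 each)
Jun 10, sell 253: 253/855 × $15,772.00 → $4,667.03
After Jun 11: 674 on hand, pool $12,472.97 (≈ $18.5059 each)
After Jun 14: 1063 on hand, pool $20,641.97 (≈ $19.4186 each)
Jun 15, sell 635: 635/1063 × $20,641.97 → $12,330.80
Total COGS = $4,667.03 + $12,330.80 = $16,997.83
Ending inventory (cost pool remaining) = $8,311.17

COGS = $16,997.83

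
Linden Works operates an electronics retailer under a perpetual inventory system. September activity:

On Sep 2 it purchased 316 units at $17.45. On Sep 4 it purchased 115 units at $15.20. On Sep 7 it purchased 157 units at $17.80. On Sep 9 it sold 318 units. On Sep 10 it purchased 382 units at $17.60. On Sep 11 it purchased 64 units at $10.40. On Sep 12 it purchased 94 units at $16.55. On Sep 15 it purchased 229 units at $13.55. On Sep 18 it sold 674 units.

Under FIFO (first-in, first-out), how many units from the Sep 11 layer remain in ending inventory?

42

Sep 9, 318 sold [FIFO — oldest first]: 316 @ $17.45 + 2 @ $15.20 = $5,544.60
Sep 18, 674 sold [FIFO — oldest first]: 113 @ $15.20 + 157 @ $17.80 + 382 @ $17.60 + 22 @ $10.40 = $11,464.20
Total COGS = $5,544.60 + $11,464.20 = $17,008.80
Ending inventory: 42 @ $10.40 + 94 @ $16.55 + 229 @ $13.55 = $5,095.45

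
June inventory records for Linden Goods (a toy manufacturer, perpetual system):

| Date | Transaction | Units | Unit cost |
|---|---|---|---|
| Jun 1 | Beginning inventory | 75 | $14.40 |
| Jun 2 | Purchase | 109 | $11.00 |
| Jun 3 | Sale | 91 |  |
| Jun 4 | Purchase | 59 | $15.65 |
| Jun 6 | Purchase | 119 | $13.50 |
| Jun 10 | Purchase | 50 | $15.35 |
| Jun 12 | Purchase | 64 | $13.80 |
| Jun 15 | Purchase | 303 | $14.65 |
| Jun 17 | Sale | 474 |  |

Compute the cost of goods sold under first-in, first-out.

Jun 3, 91 sold [FIFO — oldest first]: 75 @ $14.40 + 16 @ $11.00 = $1,256.00
Jun 17, 474 sold [FIFO — oldest first]: 93 @ $11.00 + 59 @ $15.65 + 119 @ $13.50 + 50 @ $15.35 + 64 @ $13.80 + 89 @ $14.65 = $6,507.40
Total COGS = $1,256.00 + $6,507.40 = $7,763.40
Ending inventory: 214 @ $14.65 = $3,135.10

COGS = $7,763.40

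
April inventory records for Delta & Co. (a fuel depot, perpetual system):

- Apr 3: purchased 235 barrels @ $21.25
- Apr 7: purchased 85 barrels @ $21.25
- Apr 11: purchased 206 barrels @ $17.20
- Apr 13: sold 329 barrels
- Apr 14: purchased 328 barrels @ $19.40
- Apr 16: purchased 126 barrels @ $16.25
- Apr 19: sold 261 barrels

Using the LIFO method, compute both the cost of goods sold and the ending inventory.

COGS = $10,823.45; ending inventory = $7,930.45

Apr 13, 329 sold [LIFO — newest first]: 206 @ $17.20 + 85 @ $21.25 + 38 @ $21.25 = $6,156.95
Apr 19, 261 sold [LIFO — newest first]: 126 @ $16.25 + 135 @ $19.40 = $4,666.50
Total COGS = $6,156.95 + $4,666.50 = $10,823.45
Ending inventory: 197 @ $21.25 + 193 @ $19.40 = $7,930.45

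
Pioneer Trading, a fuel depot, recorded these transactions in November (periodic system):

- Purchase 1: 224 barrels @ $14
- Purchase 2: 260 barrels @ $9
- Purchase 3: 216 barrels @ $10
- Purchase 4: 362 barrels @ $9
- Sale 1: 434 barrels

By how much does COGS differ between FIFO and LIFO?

$1,048

FIFO COGS: 224 @ $14 + 210 @ $9 = $5,026
LIFO COGS: 362 @ $9 + 72 @ $10 = $3,978
Difference = |$5,026 − $3,978| = $1,048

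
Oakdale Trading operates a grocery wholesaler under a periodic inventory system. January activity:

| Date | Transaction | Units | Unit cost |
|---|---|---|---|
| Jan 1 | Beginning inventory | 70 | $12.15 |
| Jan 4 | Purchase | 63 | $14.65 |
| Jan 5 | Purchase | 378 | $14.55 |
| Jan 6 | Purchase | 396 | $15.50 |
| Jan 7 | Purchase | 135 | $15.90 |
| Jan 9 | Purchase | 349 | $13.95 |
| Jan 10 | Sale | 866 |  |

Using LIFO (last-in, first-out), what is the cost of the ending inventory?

Ending inventory = $7,490.35

Jan 10, 866 sold [LIFO — newest first]: 349 @ $13.95 + 135 @ $15.90 + 382 @ $15.50 = $12,936.05
Ending inventory: 70 @ $12.15 + 63 @ $14.65 + 378 @ $14.55 + 14 @ $15.50 = $7,490.35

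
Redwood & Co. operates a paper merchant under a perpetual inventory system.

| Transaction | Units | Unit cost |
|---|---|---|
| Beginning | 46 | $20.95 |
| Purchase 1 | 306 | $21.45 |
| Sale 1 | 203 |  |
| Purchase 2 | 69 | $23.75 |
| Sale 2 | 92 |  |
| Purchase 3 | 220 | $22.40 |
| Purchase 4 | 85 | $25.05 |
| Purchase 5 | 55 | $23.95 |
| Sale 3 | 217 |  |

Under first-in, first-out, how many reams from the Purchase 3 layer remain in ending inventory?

129

Sale 1 (203) [FIFO — oldest first]: 46 @ $20.95 + 157 @ $21.45 = $4,331.35
Sale 2 (92) [FIFO — oldest first]: 92 @ $21.45 = $1,973.40
Sale 3 (217) [FIFO — oldest first]: 57 @ $21.45 + 69 @ $23.75 + 91 @ $22.40 = $4,899.80
Total COGS = $4,331.35 + $1,973.40 + $4,899.80 = $11,204.55
Ending inventory: 129 @ $22.40 + 85 @ $25.05 + 55 @ $23.95 = $6,336.10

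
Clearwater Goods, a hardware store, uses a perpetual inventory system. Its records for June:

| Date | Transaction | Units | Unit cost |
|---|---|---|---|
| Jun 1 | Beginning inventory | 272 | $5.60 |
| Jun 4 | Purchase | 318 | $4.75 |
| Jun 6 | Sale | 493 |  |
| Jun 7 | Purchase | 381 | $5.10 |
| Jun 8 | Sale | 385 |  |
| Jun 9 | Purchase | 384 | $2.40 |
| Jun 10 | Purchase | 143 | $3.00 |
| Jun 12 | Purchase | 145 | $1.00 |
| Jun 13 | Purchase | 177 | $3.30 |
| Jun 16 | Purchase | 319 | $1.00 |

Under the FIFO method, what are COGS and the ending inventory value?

Jun 6, 493 sold [FIFO — oldest first]: 272 @ $5.60 + 221 @ $4.75 = $2,572.95
Jun 8, 385 sold [FIFO — oldest first]: 97 @ $4.75 + 288 @ $5.10 = $1,929.55
Total COGS = $2,572.95 + $1,929.55 = $4,502.50
Ending inventory: 93 @ $5.10 + 384 @ $2.40 + 143 @ $3.00 + 145 @ $1.00 + 177 @ $3.30 + 319 @ $1.00 = $2,873.00

COGS = $4,502.50; ending inventory = $2,873.00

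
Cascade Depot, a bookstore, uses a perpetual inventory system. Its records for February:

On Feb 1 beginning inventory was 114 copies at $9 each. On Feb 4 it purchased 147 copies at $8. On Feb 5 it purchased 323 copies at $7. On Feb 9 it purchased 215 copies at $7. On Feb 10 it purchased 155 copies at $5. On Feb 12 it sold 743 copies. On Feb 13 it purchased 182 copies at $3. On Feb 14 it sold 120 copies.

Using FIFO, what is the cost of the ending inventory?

Feb 12, 743 sold [FIFO — oldest first]: 114 @ $9 + 147 @ $8 + 323 @ $7 + 159 @ $7 = $5,576
Feb 14, 120 sold [FIFO — oldest first]: 56 @ $7 + 64 @ $5 = $712
Total COGS = $5,576 + $712 = $6,288
Ending inventory: 91 @ $5 + 182 @ $3 = $1,001

Ending inventory = $1,001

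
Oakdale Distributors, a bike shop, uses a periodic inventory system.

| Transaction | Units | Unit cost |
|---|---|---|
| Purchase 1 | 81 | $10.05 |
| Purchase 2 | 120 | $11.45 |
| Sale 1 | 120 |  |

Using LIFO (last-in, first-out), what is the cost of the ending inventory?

Sale 1 (120) [LIFO — newest first]: 120 @ $11.45 = $1,374.00
Ending inventory: 81 @ $10.05 = $814.05

Ending inventory = $814.05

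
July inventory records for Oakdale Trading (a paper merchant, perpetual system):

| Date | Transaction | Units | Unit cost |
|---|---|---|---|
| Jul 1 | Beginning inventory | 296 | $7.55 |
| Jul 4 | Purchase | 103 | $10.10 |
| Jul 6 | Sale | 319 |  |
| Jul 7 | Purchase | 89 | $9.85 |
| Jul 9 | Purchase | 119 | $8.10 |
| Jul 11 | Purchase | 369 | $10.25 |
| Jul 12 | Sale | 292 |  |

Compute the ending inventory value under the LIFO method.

Jul 6, 319 sold [LIFO — newest first]: 103 @ $10.10 + 216 @ $7.55 = $2,671.10
Jul 12, 292 sold [LIFO — newest first]: 292 @ $10.25 = $2,993.00
Total COGS = $2,671.10 + $2,993.00 = $5,664.10
Ending inventory: 80 @ $7.55 + 89 @ $9.85 + 119 @ $8.10 + 77 @ $10.25 = $3,233.80
Check: goods available $8,897.90 = COGS $5,664.10 + ending $3,233.80

Ending inventory = $3,233.80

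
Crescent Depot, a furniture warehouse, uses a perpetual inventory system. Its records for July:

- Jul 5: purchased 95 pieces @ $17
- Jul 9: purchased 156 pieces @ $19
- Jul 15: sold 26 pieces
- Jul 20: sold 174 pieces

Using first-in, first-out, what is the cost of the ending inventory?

Ending inventory = $969

Jul 15, 26 sold [FIFO — oldest first]: 26 @ $17 = $442
Jul 20, 174 sold [FIFO — oldest first]: 69 @ $17 + 105 @ $19 = $3,168
Total COGS = $442 + $3,168 = $3,610
Ending inventory: 51 @ $19 = $969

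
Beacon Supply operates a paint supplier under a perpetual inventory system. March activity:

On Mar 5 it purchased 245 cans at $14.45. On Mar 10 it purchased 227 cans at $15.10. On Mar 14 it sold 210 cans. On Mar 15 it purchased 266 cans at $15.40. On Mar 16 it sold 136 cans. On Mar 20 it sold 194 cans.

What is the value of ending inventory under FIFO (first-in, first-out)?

Ending inventory = $3,049.20

Mar 14, 210 sold [FIFO — oldest first]: 210 @ $14.45 = $3,034.50
Mar 16, 136 sold [FIFO — oldest first]: 35 @ $14.45 + 101 @ $15.10 = $2,030.85
Mar 20, 194 sold [FIFO — oldest first]: 126 @ $15.10 + 68 @ $15.40 = $2,949.80
Total COGS = $3,034.50 + $2,030.85 + $2,949.80 = $8,015.15
Ending inventory: 198 @ $15.40 = $3,049.20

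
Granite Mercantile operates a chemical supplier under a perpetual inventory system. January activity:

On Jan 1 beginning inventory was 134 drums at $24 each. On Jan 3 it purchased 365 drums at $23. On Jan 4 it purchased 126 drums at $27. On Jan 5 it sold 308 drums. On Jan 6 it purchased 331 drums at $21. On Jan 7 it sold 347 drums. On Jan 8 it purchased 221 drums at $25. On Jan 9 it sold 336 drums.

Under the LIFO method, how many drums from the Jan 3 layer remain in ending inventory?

52

Jan 5, 308 sold [LIFO — newest first]: 126 @ $27 + 182 @ $23 = $7,588
Jan 7, 347 sold [LIFO — newest first]: 331 @ $21 + 16 @ $23 = $7,319
Jan 9, 336 sold [LIFO — newest first]: 221 @ $25 + 115 @ $23 = $8,170
Total COGS = $7,588 + $7,319 + $8,170 = $23,077
Ending inventory: 134 @ $24 + 52 @ $23 = $4,412
Check: goods available $27,489 = COGS $23,077 + ending $4,412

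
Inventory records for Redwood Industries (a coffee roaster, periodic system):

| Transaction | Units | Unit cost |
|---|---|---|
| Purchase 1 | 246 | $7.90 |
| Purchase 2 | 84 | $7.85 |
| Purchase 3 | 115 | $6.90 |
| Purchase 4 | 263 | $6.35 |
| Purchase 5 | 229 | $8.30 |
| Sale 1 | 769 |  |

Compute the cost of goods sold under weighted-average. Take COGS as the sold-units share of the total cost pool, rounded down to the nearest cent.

COGS = $5,717.88

Sale 1, sell 769: 769/937 × $6,967.05 → $5,717.88
Ending inventory (cost pool remaining) = $1,249.17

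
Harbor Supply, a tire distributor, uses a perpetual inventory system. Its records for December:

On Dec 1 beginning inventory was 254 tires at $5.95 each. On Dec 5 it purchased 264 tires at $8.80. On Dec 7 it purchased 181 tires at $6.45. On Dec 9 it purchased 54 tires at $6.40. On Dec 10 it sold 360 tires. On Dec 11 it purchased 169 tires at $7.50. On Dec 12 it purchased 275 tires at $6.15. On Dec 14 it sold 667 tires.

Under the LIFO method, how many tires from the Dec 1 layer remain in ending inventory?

170

Dec 10, 360 sold [LIFO — newest first]: 54 @ $6.40 + 181 @ $6.45 + 125 @ $8.80 = $2,613.05
Dec 14, 667 sold [LIFO — newest first]: 275 @ $6.15 + 169 @ $7.50 + 139 @ $8.80 + 84 @ $5.95 = $4,681.75
Total COGS = $2,613.05 + $4,681.75 = $7,294.80
Ending inventory: 170 @ $5.95 = $1,011.50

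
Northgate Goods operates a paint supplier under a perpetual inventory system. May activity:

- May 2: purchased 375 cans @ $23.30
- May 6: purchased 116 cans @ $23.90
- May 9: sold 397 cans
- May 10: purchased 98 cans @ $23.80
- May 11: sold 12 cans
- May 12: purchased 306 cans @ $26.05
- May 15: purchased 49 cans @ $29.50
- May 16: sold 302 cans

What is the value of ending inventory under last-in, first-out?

May 9, 397 sold [LIFO — newest first]: 116 @ $23.90 + 281 @ $23.30 = $9,319.70
May 11, 12 sold [LIFO — newest first]: 12 @ $23.80 = $285.60
May 16, 302 sold [LIFO — newest first]: 49 @ $29.50 + 253 @ $26.05 = $8,036.15
Total COGS = $9,319.70 + $285.60 + $8,036.15 = $17,641.45
Ending inventory: 94 @ $23.30 + 86 @ $23.80 + 53 @ $26.05 = $5,617.65

Ending inventory = $5,617.65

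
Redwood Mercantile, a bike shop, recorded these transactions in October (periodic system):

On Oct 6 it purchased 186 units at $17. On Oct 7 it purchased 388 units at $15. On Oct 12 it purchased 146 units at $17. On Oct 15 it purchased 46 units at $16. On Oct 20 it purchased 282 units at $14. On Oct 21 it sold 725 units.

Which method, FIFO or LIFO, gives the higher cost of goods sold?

FIFO

FIFO COGS: 186 @ $17 + 388 @ $15 + 146 @ $17 + 5 @ $16 = $11,544
LIFO COGS: 282 @ $14 + 46 @ $16 + 146 @ $17 + 251 @ $15 = $10,931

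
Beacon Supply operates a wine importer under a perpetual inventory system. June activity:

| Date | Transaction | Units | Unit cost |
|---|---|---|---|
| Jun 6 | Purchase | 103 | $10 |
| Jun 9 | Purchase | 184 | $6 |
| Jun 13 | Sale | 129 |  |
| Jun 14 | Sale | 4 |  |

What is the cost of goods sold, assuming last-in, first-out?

Jun 13, 129 sold [LIFO — newest first]: 129 @ $6 = $774
Jun 14, 4 sold [LIFO — newest first]: 4 @ $6 = $24
Total COGS = $774 + $24 = $798
Ending inventory: 103 @ $10 + 51 @ $6 = $1,336
Check: goods available $2,134 = COGS $798 + ending $1,336

COGS = $798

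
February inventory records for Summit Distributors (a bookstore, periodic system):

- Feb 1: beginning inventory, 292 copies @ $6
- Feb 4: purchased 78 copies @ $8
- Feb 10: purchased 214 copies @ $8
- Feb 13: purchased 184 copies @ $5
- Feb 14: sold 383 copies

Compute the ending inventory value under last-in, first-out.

Ending inventory = $2,496

Feb 14, 383 sold [LIFO — newest first]: 184 @ $5 + 199 @ $8 = $2,512
Ending inventory: 292 @ $6 + 78 @ $8 + 15 @ $8 = $2,496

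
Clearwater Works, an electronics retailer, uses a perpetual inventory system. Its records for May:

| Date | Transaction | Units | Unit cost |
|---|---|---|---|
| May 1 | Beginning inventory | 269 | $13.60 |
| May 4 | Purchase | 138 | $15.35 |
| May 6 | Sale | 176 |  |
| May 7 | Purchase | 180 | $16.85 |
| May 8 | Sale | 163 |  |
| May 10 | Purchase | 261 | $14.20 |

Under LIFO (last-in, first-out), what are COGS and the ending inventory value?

COGS = $5,381.65; ending inventory = $7,134.25

May 6, 176 sold [LIFO — newest first]: 138 @ $15.35 + 38 @ $13.60 = $2,635.10
May 8, 163 sold [LIFO — newest first]: 163 @ $16.85 = $2,746.55
Total COGS = $2,635.10 + $2,746.55 = $5,381.65
Ending inventory: 231 @ $13.60 + 17 @ $16.85 + 261 @ $14.20 = $7,134.25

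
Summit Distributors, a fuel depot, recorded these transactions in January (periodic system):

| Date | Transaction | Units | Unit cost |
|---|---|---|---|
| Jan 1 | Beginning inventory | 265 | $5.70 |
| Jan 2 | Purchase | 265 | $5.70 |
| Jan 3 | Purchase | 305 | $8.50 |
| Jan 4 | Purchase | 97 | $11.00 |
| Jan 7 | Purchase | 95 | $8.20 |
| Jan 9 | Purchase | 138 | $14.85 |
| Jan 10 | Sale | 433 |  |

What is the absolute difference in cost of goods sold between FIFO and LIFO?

$2,302.70

FIFO COGS: 265 @ $5.70 + 168 @ $5.70 = $2,468.10
LIFO COGS: 138 @ $14.85 + 95 @ $8.20 + 97 @ $11.00 + 103 @ $8.50 = $4,770.80
Difference = |$2,468.10 − $4,770.80| = $2,302.70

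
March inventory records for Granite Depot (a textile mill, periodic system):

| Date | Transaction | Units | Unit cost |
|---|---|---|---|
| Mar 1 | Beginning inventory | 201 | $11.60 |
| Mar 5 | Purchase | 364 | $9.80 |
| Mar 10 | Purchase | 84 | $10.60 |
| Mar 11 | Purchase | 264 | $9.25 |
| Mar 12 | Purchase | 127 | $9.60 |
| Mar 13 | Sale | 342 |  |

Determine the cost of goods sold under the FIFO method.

Mar 13, 342 sold [FIFO — oldest first]: 201 @ $11.60 + 141 @ $9.80 = $3,713.40
Ending inventory: 223 @ $9.80 + 84 @ $10.60 + 264 @ $9.25 + 127 @ $9.60 = $6,737.00
Check: goods available $10,450.40 = COGS $3,713.40 + ending $6,737.00

COGS = $3,713.40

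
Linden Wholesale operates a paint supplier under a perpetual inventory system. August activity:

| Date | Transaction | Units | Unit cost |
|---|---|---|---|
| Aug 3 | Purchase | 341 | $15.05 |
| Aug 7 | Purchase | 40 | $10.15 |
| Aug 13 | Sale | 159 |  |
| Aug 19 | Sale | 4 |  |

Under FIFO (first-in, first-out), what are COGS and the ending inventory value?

COGS = $2,453.15; ending inventory = $3,084.90

Aug 13, 159 sold [FIFO — oldest first]: 159 @ $15.05 = $2,392.95
Aug 19, 4 sold [FIFO — oldest first]: 4 @ $15.05 = $60.20
Total COGS = $2,392.95 + $60.20 = $2,453.15
Ending inventory: 178 @ $15.05 + 40 @ $10.15 = $3,084.90
Check: goods available $5,538.05 = COGS $2,453.15 + ending $3,084.90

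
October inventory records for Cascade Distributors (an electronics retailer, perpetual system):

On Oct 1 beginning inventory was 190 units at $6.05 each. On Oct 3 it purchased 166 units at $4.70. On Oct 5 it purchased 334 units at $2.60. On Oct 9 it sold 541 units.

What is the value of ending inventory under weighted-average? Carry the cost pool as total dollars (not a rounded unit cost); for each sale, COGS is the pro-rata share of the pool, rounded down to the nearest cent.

Ending inventory = $604.23

After Oct 1: 190 on hand, pool $1,149.50 (≈ $6.0500 each)
After Oct 3: 356 on hand, pool $1,929.70 (≈ $5.4205 each)
After Oct 5: 690 on hand, pool $2,798.10 (≈ $4.0552 each)
Oct 9, sell 541: 541/690 × $2,798.10 → $2,193.87
Ending inventory (cost pool remaining) = $604.23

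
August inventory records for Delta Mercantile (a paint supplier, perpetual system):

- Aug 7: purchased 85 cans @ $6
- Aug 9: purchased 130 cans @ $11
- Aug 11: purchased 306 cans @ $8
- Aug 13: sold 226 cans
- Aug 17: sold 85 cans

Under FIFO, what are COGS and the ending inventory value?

Aug 13, 226 sold [FIFO — oldest first]: 85 @ $6 + 130 @ $11 + 11 @ $8 = $2,028
Aug 17, 85 sold [FIFO — oldest first]: 85 @ $8 = $680
Total COGS = $2,028 + $680 = $2,708
Ending inventory: 210 @ $8 = $1,680
Check: goods available $4,388 = COGS $2,708 + ending $1,680

COGS = $2,708; ending inventory = $1,680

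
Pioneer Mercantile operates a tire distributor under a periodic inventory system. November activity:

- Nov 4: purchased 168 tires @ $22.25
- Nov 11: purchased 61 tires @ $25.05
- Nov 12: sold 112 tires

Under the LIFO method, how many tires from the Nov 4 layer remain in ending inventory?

Nov 12, 112 sold [LIFO — newest first]: 61 @ $25.05 + 51 @ $22.25 = $2,662.80
Ending inventory: 117 @ $22.25 = $2,603.25

117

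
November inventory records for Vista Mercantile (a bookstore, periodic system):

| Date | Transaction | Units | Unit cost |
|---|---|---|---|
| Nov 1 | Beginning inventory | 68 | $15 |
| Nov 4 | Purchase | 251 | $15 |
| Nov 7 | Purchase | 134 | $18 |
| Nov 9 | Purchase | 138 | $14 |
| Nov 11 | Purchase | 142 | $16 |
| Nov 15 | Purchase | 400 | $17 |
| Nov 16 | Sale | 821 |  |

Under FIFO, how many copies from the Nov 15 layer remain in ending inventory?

312

Nov 16, 821 sold [FIFO — oldest first]: 68 @ $15 + 251 @ $15 + 134 @ $18 + 138 @ $14 + 142 @ $16 + 88 @ $17 = $12,897
Ending inventory: 312 @ $17 = $5,304
Check: goods available $18,201 = COGS $12,897 + ending $5,304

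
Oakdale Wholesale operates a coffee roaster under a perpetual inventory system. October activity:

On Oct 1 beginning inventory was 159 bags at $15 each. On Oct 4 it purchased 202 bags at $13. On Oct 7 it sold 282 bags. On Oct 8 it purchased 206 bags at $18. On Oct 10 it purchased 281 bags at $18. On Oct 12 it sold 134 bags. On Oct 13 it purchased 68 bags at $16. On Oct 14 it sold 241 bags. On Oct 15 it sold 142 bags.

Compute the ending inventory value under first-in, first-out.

Oct 7, 282 sold [FIFO — oldest first]: 159 @ $15 + 123 @ $13 = $3,984
Oct 12, 134 sold [FIFO — oldest first]: 79 @ $13 + 55 @ $18 = $2,017
Oct 14, 241 sold [FIFO — oldest first]: 151 @ $18 + 90 @ $18 = $4,338
Oct 15, 142 sold [FIFO — oldest first]: 142 @ $18 = $2,556
Total COGS = $3,984 + $2,017 + $4,338 + $2,556 = $12,895
Ending inventory: 49 @ $18 + 68 @ $16 = $1,970

Ending inventory = $1,970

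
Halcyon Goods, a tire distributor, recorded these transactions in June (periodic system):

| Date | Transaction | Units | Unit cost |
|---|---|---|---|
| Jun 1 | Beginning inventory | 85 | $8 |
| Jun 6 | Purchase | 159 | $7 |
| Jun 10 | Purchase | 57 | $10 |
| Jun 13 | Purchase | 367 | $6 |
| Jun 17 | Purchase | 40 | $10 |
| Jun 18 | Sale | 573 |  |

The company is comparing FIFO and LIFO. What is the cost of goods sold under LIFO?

COGS = $3,935

FIFO COGS: 85 @ $8 + 159 @ $7 + 57 @ $10 + 272 @ $6 = $3,995
LIFO COGS: 40 @ $10 + 367 @ $6 + 57 @ $10 + 109 @ $7 = $3,935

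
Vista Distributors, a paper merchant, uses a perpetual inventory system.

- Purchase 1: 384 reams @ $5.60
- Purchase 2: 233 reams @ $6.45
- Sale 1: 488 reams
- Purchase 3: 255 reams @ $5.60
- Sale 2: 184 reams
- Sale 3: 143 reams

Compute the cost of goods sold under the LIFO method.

COGS = $4,762.05

Sale 1 (488) [LIFO — newest first]: 233 @ $6.45 + 255 @ $5.60 = $2,930.85
Sale 2 (184) [LIFO — newest first]: 184 @ $5.60 = $1,030.40
Sale 3 (143) [LIFO — newest first]: 71 @ $5.60 + 72 @ $5.60 = $800.80
Total COGS = $2,930.85 + $1,030.40 + $800.80 = $4,762.05
Ending inventory: 57 @ $5.60 = $319.20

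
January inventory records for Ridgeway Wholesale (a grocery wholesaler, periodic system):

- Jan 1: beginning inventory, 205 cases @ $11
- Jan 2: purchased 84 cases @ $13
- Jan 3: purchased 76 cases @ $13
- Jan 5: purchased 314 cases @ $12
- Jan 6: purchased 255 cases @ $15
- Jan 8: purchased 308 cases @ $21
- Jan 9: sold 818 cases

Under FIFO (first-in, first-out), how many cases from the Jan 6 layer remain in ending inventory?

116

Jan 9, 818 sold [FIFO — oldest first]: 205 @ $11 + 84 @ $13 + 76 @ $13 + 314 @ $12 + 139 @ $15 = $10,188
Ending inventory: 116 @ $15 + 308 @ $21 = $8,208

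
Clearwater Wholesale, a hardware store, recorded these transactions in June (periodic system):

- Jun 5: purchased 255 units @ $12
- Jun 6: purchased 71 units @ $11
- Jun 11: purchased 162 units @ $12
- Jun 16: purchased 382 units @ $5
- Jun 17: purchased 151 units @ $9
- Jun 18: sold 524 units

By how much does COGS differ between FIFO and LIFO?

FIFO COGS: 255 @ $12 + 71 @ $11 + 162 @ $12 + 36 @ $5 = $5,965
LIFO COGS: 151 @ $9 + 373 @ $5 = $3,224
Difference = |$5,965 − $3,224| = $2,741

$2,741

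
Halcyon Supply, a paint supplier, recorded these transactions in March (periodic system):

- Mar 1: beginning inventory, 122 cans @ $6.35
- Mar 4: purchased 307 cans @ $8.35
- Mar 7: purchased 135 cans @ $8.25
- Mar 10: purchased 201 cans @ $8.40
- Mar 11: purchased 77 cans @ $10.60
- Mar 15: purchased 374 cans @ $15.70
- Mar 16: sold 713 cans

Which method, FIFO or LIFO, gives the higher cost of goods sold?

LIFO

FIFO COGS: 122 @ $6.35 + 307 @ $8.35 + 135 @ $8.25 + 149 @ $8.40 = $5,703.50
LIFO COGS: 374 @ $15.70 + 77 @ $10.60 + 201 @ $8.40 + 61 @ $8.25 = $8,879.65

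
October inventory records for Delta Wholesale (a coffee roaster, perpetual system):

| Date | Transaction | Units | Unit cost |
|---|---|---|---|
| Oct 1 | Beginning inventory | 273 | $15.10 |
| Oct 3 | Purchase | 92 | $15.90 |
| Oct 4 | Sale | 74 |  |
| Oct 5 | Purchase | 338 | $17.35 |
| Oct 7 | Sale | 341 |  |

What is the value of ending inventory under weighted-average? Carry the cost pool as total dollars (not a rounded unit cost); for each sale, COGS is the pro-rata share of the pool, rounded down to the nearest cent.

After Oct 1: 273 on hand, pool $4,122.30 (≈ $15.1000 each)
After Oct 3: 365 on hand, pool $5,585.10 (≈ $15.3016 each)
Oct 4, sell 74: 74/365 × $5,585.10 → $1,132.32
After Oct 5: 629 on hand, pool $10,317.08 (≈ $16.4024 each)
Oct 7, sell 341: 341/629 × $10,317.08 → $5,593.20
Total COGS = $1,132.32 + $5,593.20 = $6,725.52
Ending inventory (cost pool remaining) = $4,723.88

Ending inventory = $4,723.88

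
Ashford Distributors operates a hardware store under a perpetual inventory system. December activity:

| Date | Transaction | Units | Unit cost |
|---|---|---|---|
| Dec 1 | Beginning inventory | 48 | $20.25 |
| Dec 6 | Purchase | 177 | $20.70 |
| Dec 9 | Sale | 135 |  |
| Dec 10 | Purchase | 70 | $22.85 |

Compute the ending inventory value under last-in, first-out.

Dec 9, 135 sold [LIFO — newest first]: 135 @ $20.70 = $2,794.50
Ending inventory: 48 @ $20.25 + 42 @ $20.70 + 70 @ $22.85 = $3,440.90
Check: goods available $6,235.40 = COGS $2,794.50 + ending $3,440.90

Ending inventory = $3,440.90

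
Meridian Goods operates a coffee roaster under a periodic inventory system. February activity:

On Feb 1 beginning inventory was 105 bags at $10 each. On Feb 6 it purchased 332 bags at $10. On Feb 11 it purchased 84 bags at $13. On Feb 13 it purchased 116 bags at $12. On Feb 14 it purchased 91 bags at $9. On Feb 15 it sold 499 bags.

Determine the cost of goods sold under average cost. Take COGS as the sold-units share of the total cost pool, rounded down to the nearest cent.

Feb 15, sell 499: 499/728 × $7,673.00 → $5,259.37
Ending inventory (cost pool remaining) = $2,413.63

COGS = $5,259.37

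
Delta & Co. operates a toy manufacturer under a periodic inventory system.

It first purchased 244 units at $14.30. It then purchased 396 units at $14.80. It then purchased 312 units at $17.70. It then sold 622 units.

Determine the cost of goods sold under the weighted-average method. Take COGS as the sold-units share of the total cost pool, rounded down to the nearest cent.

Sale 1, sell 622: 622/952 × $14,872.40 → $9,717.05
Ending inventory (cost pool remaining) = $5,155.35
Check: goods available $14,872.40 = COGS $9,717.05 + ending $5,155.35

COGS = $9,717.05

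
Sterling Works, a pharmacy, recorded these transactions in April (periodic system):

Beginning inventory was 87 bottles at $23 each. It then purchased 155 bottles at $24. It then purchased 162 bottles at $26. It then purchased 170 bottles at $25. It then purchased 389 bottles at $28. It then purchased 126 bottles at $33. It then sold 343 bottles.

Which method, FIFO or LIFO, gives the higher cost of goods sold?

FIFO COGS: 87 @ $23 + 155 @ $24 + 101 @ $26 = $8,347
LIFO COGS: 126 @ $33 + 217 @ $28 = $10,234

LIFO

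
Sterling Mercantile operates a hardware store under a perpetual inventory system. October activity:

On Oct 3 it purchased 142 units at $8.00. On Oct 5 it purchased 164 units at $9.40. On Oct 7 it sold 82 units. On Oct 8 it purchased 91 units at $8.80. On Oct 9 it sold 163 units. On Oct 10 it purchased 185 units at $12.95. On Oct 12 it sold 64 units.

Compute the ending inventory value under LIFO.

Oct 7, 82 sold [LIFO — newest first]: 82 @ $9.40 = $770.80
Oct 9, 163 sold [LIFO — newest first]: 91 @ $8.80 + 72 @ $9.40 = $1,477.60
Oct 12, 64 sold [LIFO — newest first]: 64 @ $12.95 = $828.80
Total COGS = $770.80 + $1,477.60 + $828.80 = $3,077.20
Ending inventory: 142 @ $8.00 + 10 @ $9.40 + 121 @ $12.95 = $2,796.95

Ending inventory = $2,796.95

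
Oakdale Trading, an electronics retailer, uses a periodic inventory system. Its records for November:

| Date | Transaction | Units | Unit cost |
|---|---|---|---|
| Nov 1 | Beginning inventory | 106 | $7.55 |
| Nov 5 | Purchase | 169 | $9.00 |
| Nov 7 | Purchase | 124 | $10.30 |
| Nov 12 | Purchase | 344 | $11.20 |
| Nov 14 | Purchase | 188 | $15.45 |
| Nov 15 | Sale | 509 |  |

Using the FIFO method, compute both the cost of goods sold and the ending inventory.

COGS = $4,830.50; ending inventory = $5,525.40

Nov 15, 509 sold [FIFO — oldest first]: 106 @ $7.55 + 169 @ $9.00 + 124 @ $10.30 + 110 @ $11.20 = $4,830.50
Ending inventory: 234 @ $11.20 + 188 @ $15.45 = $5,525.40
Check: goods available $10,355.90 = COGS $4,830.50 + ending $5,525.40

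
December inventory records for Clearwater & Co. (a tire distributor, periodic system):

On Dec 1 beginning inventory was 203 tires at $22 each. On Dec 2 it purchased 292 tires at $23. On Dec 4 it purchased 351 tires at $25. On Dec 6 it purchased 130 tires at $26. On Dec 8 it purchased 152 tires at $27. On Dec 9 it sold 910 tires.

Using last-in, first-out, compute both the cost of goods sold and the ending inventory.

COGS = $22,630; ending inventory = $4,811

Dec 9, 910 sold [LIFO — newest first]: 152 @ $27 + 130 @ $26 + 351 @ $25 + 277 @ $23 = $22,630
Ending inventory: 203 @ $22 + 15 @ $23 = $4,811
Check: goods available $27,441 = COGS $22,630 + ending $4,811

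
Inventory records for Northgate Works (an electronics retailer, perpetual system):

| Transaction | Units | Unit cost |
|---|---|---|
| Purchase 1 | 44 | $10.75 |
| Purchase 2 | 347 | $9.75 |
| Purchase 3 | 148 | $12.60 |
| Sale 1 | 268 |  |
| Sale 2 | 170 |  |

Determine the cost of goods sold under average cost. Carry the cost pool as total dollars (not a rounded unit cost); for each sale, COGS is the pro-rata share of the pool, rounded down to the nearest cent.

After Purchase 1: 44 on hand, pool $473.00 (≈ $10.7500 each)
After Purchase 2: 391 on hand, pool $3,856.25 (≈ $9.8625 each)
After Purchase 3: 539 on hand, pool $5,721.05 (≈ $10.6142 each)
Sale 1, sell 268: 268/539 × $5,721.05 → $2,844.60
Sale 2, sell 170: 170/271 × $2,876.45 → $1,804.41
Total COGS = $2,844.60 + $1,804.41 = $4,649.01
Ending inventory (cost pool remaining) = $1,072.04

COGS = $4,649.01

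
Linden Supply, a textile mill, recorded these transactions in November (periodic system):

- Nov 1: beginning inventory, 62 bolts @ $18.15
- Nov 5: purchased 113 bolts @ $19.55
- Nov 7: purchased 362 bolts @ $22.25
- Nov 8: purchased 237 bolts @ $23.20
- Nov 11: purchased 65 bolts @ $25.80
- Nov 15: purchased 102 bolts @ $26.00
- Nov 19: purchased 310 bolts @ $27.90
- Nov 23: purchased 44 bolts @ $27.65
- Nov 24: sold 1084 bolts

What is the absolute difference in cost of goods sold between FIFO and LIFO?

$1,740.45

FIFO COGS: 62 @ $18.15 + 113 @ $19.55 + 362 @ $22.25 + 237 @ $23.20 + 65 @ $25.80 + 102 @ $26.00 + 143 @ $27.90 = $25,206.05
LIFO COGS: 44 @ $27.65 + 310 @ $27.90 + 102 @ $26.00 + 65 @ $25.80 + 237 @ $23.20 + 326 @ $22.25 = $26,946.50
Difference = |$25,206.05 − $26,946.50| = $1,740.45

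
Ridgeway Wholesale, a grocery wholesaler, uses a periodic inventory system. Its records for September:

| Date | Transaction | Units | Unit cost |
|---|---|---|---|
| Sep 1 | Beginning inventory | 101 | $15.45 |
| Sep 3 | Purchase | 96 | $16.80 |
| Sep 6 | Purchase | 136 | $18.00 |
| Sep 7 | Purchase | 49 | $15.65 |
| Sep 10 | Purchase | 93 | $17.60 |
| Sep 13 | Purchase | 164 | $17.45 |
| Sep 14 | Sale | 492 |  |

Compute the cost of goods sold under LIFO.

Sep 14, 492 sold [LIFO — newest first]: 164 @ $17.45 + 93 @ $17.60 + 49 @ $15.65 + 136 @ $18.00 + 50 @ $16.80 = $8,553.45
Ending inventory: 101 @ $15.45 + 46 @ $16.80 = $2,333.25

COGS = $8,553.45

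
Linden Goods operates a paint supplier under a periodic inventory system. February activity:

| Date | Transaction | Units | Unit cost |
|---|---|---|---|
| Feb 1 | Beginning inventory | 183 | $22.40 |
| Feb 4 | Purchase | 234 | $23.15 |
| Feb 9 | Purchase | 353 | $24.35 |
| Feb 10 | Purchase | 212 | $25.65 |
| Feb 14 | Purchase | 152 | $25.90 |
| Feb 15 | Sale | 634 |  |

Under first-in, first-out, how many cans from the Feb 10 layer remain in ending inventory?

Feb 15, 634 sold [FIFO — oldest first]: 183 @ $22.40 + 234 @ $23.15 + 217 @ $24.35 = $14,800.25
Ending inventory: 136 @ $24.35 + 212 @ $25.65 + 152 @ $25.90 = $12,686.20

212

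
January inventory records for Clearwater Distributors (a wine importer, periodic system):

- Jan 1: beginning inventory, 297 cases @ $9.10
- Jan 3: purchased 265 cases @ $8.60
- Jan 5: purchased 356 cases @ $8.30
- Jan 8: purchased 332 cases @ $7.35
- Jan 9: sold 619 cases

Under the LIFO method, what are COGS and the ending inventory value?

Jan 9, 619 sold [LIFO — newest first]: 332 @ $7.35 + 287 @ $8.30 = $4,822.30
Ending inventory: 297 @ $9.10 + 265 @ $8.60 + 69 @ $8.30 = $5,554.40

COGS = $4,822.30; ending inventory = $5,554.40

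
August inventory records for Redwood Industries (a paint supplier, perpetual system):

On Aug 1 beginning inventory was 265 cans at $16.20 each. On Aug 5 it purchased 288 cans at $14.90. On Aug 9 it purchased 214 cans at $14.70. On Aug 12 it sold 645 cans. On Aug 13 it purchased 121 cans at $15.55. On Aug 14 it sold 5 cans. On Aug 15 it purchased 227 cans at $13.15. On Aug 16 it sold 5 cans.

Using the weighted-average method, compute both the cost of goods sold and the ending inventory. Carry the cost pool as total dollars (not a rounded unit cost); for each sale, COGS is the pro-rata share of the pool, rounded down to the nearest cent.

After Aug 1: 265 on hand, pool $4,293.00 (≈ $16.2000 each)
After Aug 5: 553 on hand, pool $8,584.20 (≈ $15.5230 each)
After Aug 9: 767 on hand, pool $11,730.00 (≈ $15.2934 each)
Aug 12, sell 645: 645/767 × $11,730.00 → $9,864.21
After Aug 13: 243 on hand, pool $3,747.34 (≈ $15.4212 each)
Aug 14, sell 5: 5/243 × $3,747.34 → $77.10
After Aug 15: 465 on hand, pool $6,655.29 (≈ $14.3125 each)
Aug 16, sell 5: 5/465 × $6,655.29 → $71.56
Total COGS = $9,864.21 + $77.10 + $71.56 = $10,012.87
Ending inventory (cost pool remaining) = $6,583.73

COGS = $10,012.87; ending inventory = $6,583.73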